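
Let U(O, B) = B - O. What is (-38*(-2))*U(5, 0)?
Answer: -380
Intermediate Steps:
(-38*(-2))*U(5, 0) = (-38*(-2))*(0 - 1*5) = 76*(0 - 5) = 76*(-5) = -380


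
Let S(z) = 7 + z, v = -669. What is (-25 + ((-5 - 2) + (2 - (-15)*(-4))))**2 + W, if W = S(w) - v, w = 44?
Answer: 8820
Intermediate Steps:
W = 720 (W = (7 + 44) - 1*(-669) = 51 + 669 = 720)
(-25 + ((-5 - 2) + (2 - (-15)*(-4))))**2 + W = (-25 + ((-5 - 2) + (2 - (-15)*(-4))))**2 + 720 = (-25 + (-7 + (2 - 3*20)))**2 + 720 = (-25 + (-7 + (2 - 60)))**2 + 720 = (-25 + (-7 - 58))**2 + 720 = (-25 - 65)**2 + 720 = (-90)**2 + 720 = 8100 + 720 = 8820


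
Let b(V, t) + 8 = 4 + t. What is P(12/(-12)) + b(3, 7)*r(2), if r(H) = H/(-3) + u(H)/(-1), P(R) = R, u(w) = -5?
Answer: 12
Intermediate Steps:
b(V, t) = -4 + t (b(V, t) = -8 + (4 + t) = -4 + t)
r(H) = 5 - H/3 (r(H) = H/(-3) - 5/(-1) = H*(-⅓) - 5*(-1) = -H/3 + 5 = 5 - H/3)
P(12/(-12)) + b(3, 7)*r(2) = 12/(-12) + (-4 + 7)*(5 - ⅓*2) = 12*(-1/12) + 3*(5 - ⅔) = -1 + 3*(13/3) = -1 + 13 = 12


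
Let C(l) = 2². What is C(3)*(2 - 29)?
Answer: -108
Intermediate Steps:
C(l) = 4
C(3)*(2 - 29) = 4*(2 - 29) = 4*(-27) = -108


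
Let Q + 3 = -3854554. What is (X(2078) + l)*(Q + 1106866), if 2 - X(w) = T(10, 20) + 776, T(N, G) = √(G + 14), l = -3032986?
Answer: 8335835048160 + 2747691*√34 ≈ 8.3359e+12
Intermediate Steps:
Q = -3854557 (Q = -3 - 3854554 = -3854557)
T(N, G) = √(14 + G)
X(w) = -774 - √34 (X(w) = 2 - (√(14 + 20) + 776) = 2 - (√34 + 776) = 2 - (776 + √34) = 2 + (-776 - √34) = -774 - √34)
(X(2078) + l)*(Q + 1106866) = ((-774 - √34) - 3032986)*(-3854557 + 1106866) = (-3033760 - √34)*(-2747691) = 8335835048160 + 2747691*√34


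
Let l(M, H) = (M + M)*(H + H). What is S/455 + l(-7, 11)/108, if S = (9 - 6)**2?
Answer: -34792/12285 ≈ -2.8321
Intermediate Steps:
l(M, H) = 4*H*M (l(M, H) = (2*M)*(2*H) = 4*H*M)
S = 9 (S = 3**2 = 9)
S/455 + l(-7, 11)/108 = 9/455 + (4*11*(-7))/108 = 9*(1/455) - 308*1/108 = 9/455 - 77/27 = -34792/12285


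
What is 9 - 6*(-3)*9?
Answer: 171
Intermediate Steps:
9 - 6*(-3)*9 = 9 + 18*9 = 9 + 162 = 171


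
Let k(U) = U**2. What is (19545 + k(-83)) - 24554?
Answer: 1880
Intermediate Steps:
(19545 + k(-83)) - 24554 = (19545 + (-83)**2) - 24554 = (19545 + 6889) - 24554 = 26434 - 24554 = 1880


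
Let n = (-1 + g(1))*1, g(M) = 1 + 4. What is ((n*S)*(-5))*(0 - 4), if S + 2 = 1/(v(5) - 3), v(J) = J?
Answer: -120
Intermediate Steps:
g(M) = 5
n = 4 (n = (-1 + 5)*1 = 4*1 = 4)
S = -3/2 (S = -2 + 1/(5 - 3) = -2 + 1/2 = -3/2 ≈ -1.5000)
((n*S)*(-5))*(0 - 4) = ((4*(-3/2))*(-5))*(0 - 4) = -6*(-5)*(-4) = 30*(-4) = -120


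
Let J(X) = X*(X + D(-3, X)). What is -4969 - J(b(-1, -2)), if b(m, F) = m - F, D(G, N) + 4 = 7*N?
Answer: -4973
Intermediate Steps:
D(G, N) = -4 + 7*N
J(X) = X*(-4 + 8*X) (J(X) = X*(X + (-4 + 7*X)) = X*(-4 + 8*X))
-4969 - J(b(-1, -2)) = -4969 - 4*(-1 - 1*(-2))*(-1 + 2*(-1 - 1*(-2))) = -4969 - 4*(-1 + 2)*(-1 + 2*(-1 + 2)) = -4969 - 4*(-1 + 2*1) = -4969 - 4*(-1 + 2) = -4969 - 4 = -4973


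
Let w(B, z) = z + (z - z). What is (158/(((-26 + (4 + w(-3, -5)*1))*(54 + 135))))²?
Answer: 24964/26040609 ≈ 0.00095866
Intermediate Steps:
w(B, z) = z (w(B, z) = z + 0 = z)
(158/(((-26 + (4 + w(-3, -5)*1))*(54 + 135))))² = (158/(((-26 + (4 - 5*1))*(54 + 135))))² = (158/(((-26 + (4 - 5))*189)))² = (158/(((-26 - 1)*189)))² = (158/((-27*189)))² = (158/(-5103))² = (158*(-1/5103))² = (-158/5103)² = 24964/26040609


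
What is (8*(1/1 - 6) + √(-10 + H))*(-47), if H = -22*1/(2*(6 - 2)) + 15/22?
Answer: 1880 - 141*I*√649/22 ≈ 1880.0 - 163.27*I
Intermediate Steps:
H = -91/44 (H = -22/(2*4) + 15*(1/22) = -22/8 + 15/22 = -22*⅛ + 15/22 = -11/4 + 15/22 = -91/44 ≈ -2.0682)
(8*(1/1 - 6) + √(-10 + H))*(-47) = (8*(1/1 - 6) + √(-10 - 91/44))*(-47) = (8*(1 - 6) + √(-531/44))*(-47) = (8*(-5) + 3*I*√649/22)*(-47) = (-40 + 3*I*√649/22)*(-47) = 1880 - 141*I*√649/22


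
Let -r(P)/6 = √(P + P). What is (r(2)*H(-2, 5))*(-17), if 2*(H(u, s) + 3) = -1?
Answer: -714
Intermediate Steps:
H(u, s) = -7/2 (H(u, s) = -3 + (½)*(-1) = -3 - ½ = -7/2)
r(P) = -6*√2*√P (r(P) = -6*√(P + P) = -6*√2*√P)
(r(2)*H(-2, 5))*(-17) = (-6*√2*√2*(-7/2))*(-17) = -12*(-7/2)*(-17) = 42*(-17) = -714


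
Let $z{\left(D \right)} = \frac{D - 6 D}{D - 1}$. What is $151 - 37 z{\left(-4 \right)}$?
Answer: $299$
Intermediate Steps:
$z{\left(D \right)} = - \frac{5 D}{-1 + D}$ ($z{\left(D \right)} = \frac{\left(-5\right) D}{-1 + D} = - \frac{5 D}{-1 + D}$)
$151 - 37 z{\left(-4 \right)} = 151 - 37 \left(\left(-5\right) \left(-4\right) \frac{1}{-1 - 4}\right) = 151 - 37 \left(\left(-5\right) \left(-4\right) \frac{1}{-5}\right) = 151 - 37 \left(\left(-5\right) \left(-4\right) \left(- \frac{1}{5}\right)\right) = 151 - -148 = 151 + 148 = 299$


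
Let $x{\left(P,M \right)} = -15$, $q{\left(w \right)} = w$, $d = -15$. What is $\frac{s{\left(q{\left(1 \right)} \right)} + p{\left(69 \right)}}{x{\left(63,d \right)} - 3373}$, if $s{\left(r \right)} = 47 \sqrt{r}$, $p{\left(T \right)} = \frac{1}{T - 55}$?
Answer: $- \frac{659}{47432} \approx -0.013894$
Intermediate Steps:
$p{\left(T \right)} = \frac{1}{-55 + T}$
$\frac{s{\left(q{\left(1 \right)} \right)} + p{\left(69 \right)}}{x{\left(63,d \right)} - 3373} = \frac{47 \sqrt{1} + \frac{1}{-55 + 69}}{-15 - 3373} = \frac{47 \cdot 1 + \frac{1}{14}}{-3388} = \left(47 + \frac{1}{14}\right) \left(- \frac{1}{3388}\right) = \frac{659}{14} \left(- \frac{1}{3388}\right) = - \frac{659}{47432}$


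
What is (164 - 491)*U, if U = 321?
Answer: -104967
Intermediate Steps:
(164 - 491)*U = (164 - 491)*321 = -327*321 = -104967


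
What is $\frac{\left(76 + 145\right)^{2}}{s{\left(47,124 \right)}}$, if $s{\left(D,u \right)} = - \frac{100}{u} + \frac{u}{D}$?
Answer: $\frac{4185961}{157} \approx 26662.0$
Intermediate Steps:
$\frac{\left(76 + 145\right)^{2}}{s{\left(47,124 \right)}} = \frac{\left(76 + 145\right)^{2}}{- \frac{100}{124} + \frac{124}{47}} = \frac{221^{2}}{\left(-100\right) \frac{1}{124} + 124 \cdot \frac{1}{47}} = \frac{48841}{- \frac{25}{31} + \frac{124}{47}} = \frac{48841}{\frac{2669}{1457}} = 48841 \cdot \frac{1457}{2669} = \frac{4185961}{157}$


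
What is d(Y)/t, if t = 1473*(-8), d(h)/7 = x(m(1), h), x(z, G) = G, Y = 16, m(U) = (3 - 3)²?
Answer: -14/1473 ≈ -0.0095044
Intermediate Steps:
m(U) = 0 (m(U) = 0² = 0)
d(h) = 7*h
t = -11784
d(Y)/t = (7*16)/(-11784) = 112*(-1/11784) = -14/1473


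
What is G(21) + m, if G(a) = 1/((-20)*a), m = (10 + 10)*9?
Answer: 75599/420 ≈ 180.00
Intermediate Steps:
m = 180 (m = 20*9 = 180)
G(a) = -1/(20*a)
G(21) + m = -1/20/21 + 180 = -1/20*1/21 + 180 = -1/420 + 180 = 75599/420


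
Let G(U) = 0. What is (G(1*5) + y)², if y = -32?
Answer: 1024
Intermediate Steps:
(G(1*5) + y)² = (0 - 32)² = (-32)² = 1024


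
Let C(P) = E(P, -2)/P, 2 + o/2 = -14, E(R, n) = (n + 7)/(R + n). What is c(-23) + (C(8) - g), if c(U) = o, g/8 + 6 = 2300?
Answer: -882427/48 ≈ -18384.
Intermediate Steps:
g = 18352 (g = -48 + 8*2300 = -48 + 18400 = 18352)
E(R, n) = (7 + n)/(R + n)
o = -32 (o = -4 + 2*(-14) = -4 - 28 = -32)
C(P) = 5/(P*(-2 + P)) (C(P) = ((7 - 2)/(P - 2))/P = (5/(-2 + P))/P = 5/(P*(-2 + P)))
c(U) = -32
c(-23) + (C(8) - g) = -32 + (5/(8*(-2 + 8)) - 1*18352) = -32 + (5*(1/8)/6 - 18352) = -32 + (5*(1/8)*(1/6) - 18352) = -32 + (5/48 - 18352) = -32 - 880891/48 = -882427/48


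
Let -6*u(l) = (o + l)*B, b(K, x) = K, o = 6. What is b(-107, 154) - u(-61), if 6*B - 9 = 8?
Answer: -4787/36 ≈ -132.97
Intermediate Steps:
B = 17/6 (B = 3/2 + (1/6)*8 = 3/2 + 4/3 = 17/6 ≈ 2.8333)
u(l) = -17/6 - 17*l/36 (u(l) = -(6 + l)*17/(6*6) = -(17 + 17*l/6)/6 = -17/6 - 17*l/36)
b(-107, 154) - u(-61) = -107 - (-17/6 - 17/36*(-61)) = -107 - (-17/6 + 1037/36) = -107 - 1*935/36 = -107 - 935/36 = -4787/36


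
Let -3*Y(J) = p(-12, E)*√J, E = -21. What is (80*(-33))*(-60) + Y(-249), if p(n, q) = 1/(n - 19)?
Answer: 158400 + I*√249/93 ≈ 1.584e+5 + 0.16967*I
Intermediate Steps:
p(n, q) = 1/(-19 + n)
Y(J) = √J/93 (Y(J) = -√J/(3*(-19 - 12)) = -√J/(3*(-31)) = -(-1)*√J/93 = √J/93)
(80*(-33))*(-60) + Y(-249) = (80*(-33))*(-60) + √(-249)/93 = -2640*(-60) + (I*√249)/93 = 158400 + I*√249/93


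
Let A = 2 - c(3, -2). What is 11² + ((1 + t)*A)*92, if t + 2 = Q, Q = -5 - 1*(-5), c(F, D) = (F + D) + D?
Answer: -155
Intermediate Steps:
c(F, D) = F + 2*D (c(F, D) = (D + F) + D = F + 2*D)
Q = 0 (Q = -5 + 5 = 0)
A = 3 (A = 2 - (3 + 2*(-2)) = 2 - (3 - 4) = 2 - 1*(-1) = 2 + 1 = 3)
t = -2 (t = -2 + 0 = -2)
11² + ((1 + t)*A)*92 = 11² + ((1 - 2)*3)*92 = 121 - 1*3*92 = 121 - 3*92 = 121 - 276 = -155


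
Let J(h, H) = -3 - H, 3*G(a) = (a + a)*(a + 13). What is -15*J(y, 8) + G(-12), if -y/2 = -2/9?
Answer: 157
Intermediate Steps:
y = 4/9 (y = -(-4)/9 = -2*(-2/9) = 4/9 ≈ 0.44444)
G(a) = 2*a*(13 + a)/3 (G(a) = ((a + a)*(a + 13))/3 = ((2*a)*(13 + a))/3 = (2*a*(13 + a))/3 = 2*a*(13 + a)/3)
-15*J(y, 8) + G(-12) = -15*(-3 - 1*8) + (⅔)*(-12)*(13 - 12) = -15*(-3 - 8) + (⅔)*(-12)*1 = -15*(-11) - 8 = 165 - 8 = 157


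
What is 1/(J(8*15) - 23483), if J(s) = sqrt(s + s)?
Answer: -23483/551451049 - 4*sqrt(15)/551451049 ≈ -4.2612e-5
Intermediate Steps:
J(s) = sqrt(2)*sqrt(s) (J(s) = sqrt(2*s) = sqrt(2)*sqrt(s))
1/(J(8*15) - 23483) = 1/(sqrt(2)*sqrt(8*15) - 23483) = 1/(sqrt(2)*sqrt(120) - 23483) = 1/(sqrt(2)*(2*sqrt(30)) - 23483) = 1/(4*sqrt(15) - 23483) = 1/(-23483 + 4*sqrt(15))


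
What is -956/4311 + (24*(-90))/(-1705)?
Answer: 1536356/1470051 ≈ 1.0451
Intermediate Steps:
-956/4311 + (24*(-90))/(-1705) = -956*1/4311 - 2160*(-1/1705) = -956/4311 + 432/341 = 1536356/1470051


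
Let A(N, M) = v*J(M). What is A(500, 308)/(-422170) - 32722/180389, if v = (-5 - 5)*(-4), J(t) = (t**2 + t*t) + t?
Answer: -19786148670/1087926059 ≈ -18.187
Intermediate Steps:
J(t) = t + 2*t**2 (J(t) = (t**2 + t**2) + t = 2*t**2 + t = t + 2*t**2)
v = 40 (v = -10*(-4) = 40)
A(N, M) = 40*M*(1 + 2*M) (A(N, M) = 40*(M*(1 + 2*M)) = 40*M*(1 + 2*M))
A(500, 308)/(-422170) - 32722/180389 = (40*308*(1 + 2*308))/(-422170) - 32722/180389 = (40*308*(1 + 616))*(-1/422170) - 32722*1/180389 = (40*308*617)*(-1/422170) - 32722/180389 = 7601440*(-1/422170) - 32722/180389 = -108592/6031 - 32722/180389 = -19786148670/1087926059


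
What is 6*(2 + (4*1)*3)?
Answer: 84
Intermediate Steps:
6*(2 + (4*1)*3) = 6*(2 + 4*3) = 6*(2 + 12) = 6*14 = 84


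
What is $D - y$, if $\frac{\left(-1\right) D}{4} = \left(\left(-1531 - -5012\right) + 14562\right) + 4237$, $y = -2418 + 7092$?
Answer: $-93794$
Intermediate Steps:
$y = 4674$
$D = -89120$ ($D = - 4 \left(\left(\left(-1531 - -5012\right) + 14562\right) + 4237\right) = - 4 \left(\left(\left(-1531 + 5012\right) + 14562\right) + 4237\right) = - 4 \left(\left(3481 + 14562\right) + 4237\right) = - 4 \left(18043 + 4237\right) = \left(-4\right) 22280 = -89120$)
$D - y = -89120 - 4674 = -93794$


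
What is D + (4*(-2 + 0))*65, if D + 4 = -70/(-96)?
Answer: -25117/48 ≈ -523.27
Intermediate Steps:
D = -157/48 (D = -4 - 70/(-96) = -4 - 70*(-1/96) = -4 + 35/48 = -157/48 ≈ -3.2708)
D + (4*(-2 + 0))*65 = -157/48 + (4*(-2 + 0))*65 = -157/48 + (4*(-2))*65 = -157/48 - 8*65 = -157/48 - 520 = -25117/48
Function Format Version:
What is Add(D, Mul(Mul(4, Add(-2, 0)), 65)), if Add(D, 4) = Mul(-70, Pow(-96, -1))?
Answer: Rational(-25117, 48) ≈ -523.27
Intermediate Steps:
D = Rational(-157, 48) (D = Add(-4, Mul(-70, Pow(-96, -1))) = Add(-4, Mul(-70, Rational(-1, 96))) = Add(-4, Rational(35, 48)) = Rational(-157, 48) ≈ -3.2708)
Add(D, Mul(Mul(4, Add(-2, 0)), 65)) = Add(Rational(-157, 48), Mul(Mul(4, Add(-2, 0)), 65)) = Add(Rational(-157, 48), Mul(Mul(4, -2), 65)) = Add(Rational(-157, 48), Mul(-8, 65)) = Add(Rational(-157, 48), -520) = Rational(-25117, 48)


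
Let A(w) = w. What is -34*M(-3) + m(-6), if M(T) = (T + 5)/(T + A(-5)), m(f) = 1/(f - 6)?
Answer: 101/12 ≈ 8.4167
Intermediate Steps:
m(f) = 1/(-6 + f)
M(T) = (5 + T)/(-5 + T) (M(T) = (T + 5)/(T - 5) = (5 + T)/(-5 + T))
-34*M(-3) + m(-6) = -34*(5 - 3)/(-5 - 3) + 1/(-6 - 6) = -34*2/(-8) + 1/(-12) = -(-17)*2/4 - 1/12 = -34*(-¼) - 1/12 = 17/2 - 1/12 = 101/12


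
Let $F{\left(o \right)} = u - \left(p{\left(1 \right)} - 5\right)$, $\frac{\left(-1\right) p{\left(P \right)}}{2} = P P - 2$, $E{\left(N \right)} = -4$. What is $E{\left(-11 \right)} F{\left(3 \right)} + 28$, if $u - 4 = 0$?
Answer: $0$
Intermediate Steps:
$u = 4$ ($u = 4 + 0 = 4$)
$p{\left(P \right)} = 4 - 2 P^{2}$ ($p{\left(P \right)} = - 2 \left(P P - 2\right) = - 2 \left(P^{2} - 2\right) = - 2 \left(-2 + P^{2}\right) = 4 - 2 P^{2}$)
$F{\left(o \right)} = 7$ ($F{\left(o \right)} = 4 - \left(\left(4 - 2 \cdot 1^{2}\right) - 5\right) = 4 - \left(\left(4 - 2\right) - 5\right) = 4 - \left(2 - 5\right) = 4 - -3 = 4 + 3 = 7$)
$E{\left(-11 \right)} F{\left(3 \right)} + 28 = \left(-4\right) 7 + 28 = -28 + 28 = 0$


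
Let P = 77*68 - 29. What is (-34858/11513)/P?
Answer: -1202/2067179 ≈ -0.00058147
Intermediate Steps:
P = 5207 (P = 5236 - 29 = 5207)
(-34858/11513)/P = -34858/11513/5207 = -34858*1/11513*(1/5207) = -1202/397*1/5207 = -1202/2067179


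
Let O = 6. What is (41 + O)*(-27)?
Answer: -1269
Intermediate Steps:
(41 + O)*(-27) = (41 + 6)*(-27) = 47*(-27) = -1269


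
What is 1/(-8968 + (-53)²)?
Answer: -1/6159 ≈ -0.00016236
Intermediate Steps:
1/(-8968 + (-53)²) = 1/(-8968 + 2809) = 1/(-6159) = -1/6159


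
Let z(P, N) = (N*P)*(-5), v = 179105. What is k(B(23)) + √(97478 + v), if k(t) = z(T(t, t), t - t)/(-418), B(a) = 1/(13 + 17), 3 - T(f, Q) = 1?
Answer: √276583 ≈ 525.91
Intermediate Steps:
T(f, Q) = 2 (T(f, Q) = 3 - 1*1 = 3 - 1 = 2)
z(P, N) = -5*N*P
B(a) = 1/30
k(t) = 0 (k(t) = -5*(t - t)*2/(-418) = -5*0*2*(-1/418) = 0*(-1/418) = 0)
k(B(23)) + √(97478 + v) = 0 + √(97478 + 179105) = 0 + √276583 = √276583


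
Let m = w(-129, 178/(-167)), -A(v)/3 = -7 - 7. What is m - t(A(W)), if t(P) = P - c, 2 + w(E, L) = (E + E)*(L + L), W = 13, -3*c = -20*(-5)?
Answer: 236800/501 ≈ 472.65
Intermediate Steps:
c = -100/3 (c = -(-20)*(-5)/3 = -⅓*100 = -100/3 ≈ -33.333)
A(v) = 42 (A(v) = -3*(-7 - 7) = -3*(-14) = 42)
w(E, L) = -2 + 4*E*L (w(E, L) = -2 + (E + E)*(L + L) = -2 + (2*E)*(2*L) = -2 + 4*E*L)
t(P) = 100/3 + P (t(P) = P - 1*(-100/3) = P + 100/3 = 100/3 + P)
m = 91514/167 (m = -2 + 4*(-129)*(178/(-167)) = -2 + 4*(-129)*(178*(-1/167)) = -2 + 4*(-129)*(-178/167) = -2 + 91848/167 = 91514/167 ≈ 547.99)
m - t(A(W)) = 91514/167 - (100/3 + 42) = 91514/167 - 1*226/3 = 91514/167 - 226/3 = 236800/501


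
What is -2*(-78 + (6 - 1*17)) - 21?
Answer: 157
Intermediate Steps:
-2*(-78 + (6 - 1*17)) - 21 = -2*(-78 + (6 - 17)) - 21 = -2*(-78 - 11) - 21 = -2*(-89) - 21 = 178 - 21 = 157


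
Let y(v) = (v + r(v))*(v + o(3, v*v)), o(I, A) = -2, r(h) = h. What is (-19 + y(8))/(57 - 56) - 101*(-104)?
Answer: 10581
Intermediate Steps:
y(v) = 2*v*(-2 + v) (y(v) = (v + v)*(v - 2) = (2*v)*(-2 + v) = 2*v*(-2 + v))
(-19 + y(8))/(57 - 56) - 101*(-104) = (-19 + 2*8*(-2 + 8))/(57 - 56) - 101*(-104) = (-19 + 2*8*6)/1 + 10504 = (-19 + 96)*1 + 10504 = 77*1 + 10504 = 77 + 10504 = 10581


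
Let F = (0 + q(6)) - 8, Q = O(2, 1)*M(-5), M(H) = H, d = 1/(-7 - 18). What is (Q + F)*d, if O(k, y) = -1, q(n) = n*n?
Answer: -33/25 ≈ -1.3200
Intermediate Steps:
d = -1/25 (d = 1/(-25) = -1/25 ≈ -0.040000)
q(n) = n²
Q = 5 (Q = -1*(-5) = 5)
F = 28 (F = (0 + 6²) - 8 = (0 + 36) - 8 = 36 - 8 = 28)
(Q + F)*d = (5 + 28)*(-1/25) = 33*(-1/25) = -33/25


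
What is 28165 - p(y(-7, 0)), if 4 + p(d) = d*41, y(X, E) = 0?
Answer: 28169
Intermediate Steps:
p(d) = -4 + 41*d (p(d) = -4 + d*41 = -4 + 41*d)
28165 - p(y(-7, 0)) = 28165 - (-4 + 41*0) = 28165 - (-4 + 0) = 28165 - 1*(-4) = 28165 + 4 = 28169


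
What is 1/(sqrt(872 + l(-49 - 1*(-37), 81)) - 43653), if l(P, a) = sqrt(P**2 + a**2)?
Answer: -1/(43653 - sqrt(872 + 3*sqrt(745))) ≈ -2.2924e-5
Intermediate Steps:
1/(sqrt(872 + l(-49 - 1*(-37), 81)) - 43653) = 1/(sqrt(872 + sqrt((-49 - 1*(-37))**2 + 81**2)) - 43653) = 1/(sqrt(872 + sqrt((-49 + 37)**2 + 6561)) - 43653) = 1/(sqrt(872 + sqrt((-12)**2 + 6561)) - 43653) = 1/(sqrt(872 + sqrt(144 + 6561)) - 43653) = 1/(sqrt(872 + sqrt(6705)) - 43653) = 1/(sqrt(872 + 3*sqrt(745)) - 43653) = 1/(-43653 + sqrt(872 + 3*sqrt(745)))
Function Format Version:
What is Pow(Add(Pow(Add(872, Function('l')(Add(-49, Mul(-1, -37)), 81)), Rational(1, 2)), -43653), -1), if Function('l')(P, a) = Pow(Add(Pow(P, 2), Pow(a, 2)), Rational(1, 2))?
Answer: Mul(-1, Pow(Add(43653, Mul(-1, Pow(Add(872, Mul(3, Pow(745, Rational(1, 2)))), Rational(1, 2)))), -1)) ≈ -2.2924e-5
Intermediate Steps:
Pow(Add(Pow(Add(872, Function('l')(Add(-49, Mul(-1, -37)), 81)), Rational(1, 2)), -43653), -1) = Pow(Add(Pow(Add(872, Pow(Add(Pow(Add(-49, Mul(-1, -37)), 2), Pow(81, 2)), Rational(1, 2))), Rational(1, 2)), -43653), -1) = Pow(Add(Pow(Add(872, Pow(Add(Pow(Add(-49, 37), 2), 6561), Rational(1, 2))), Rational(1, 2)), -43653), -1) = Pow(Add(Pow(Add(872, Pow(Add(Pow(-12, 2), 6561), Rational(1, 2))), Rational(1, 2)), -43653), -1) = Pow(Add(Pow(Add(872, Pow(Add(144, 6561), Rational(1, 2))), Rational(1, 2)), -43653), -1) = Pow(Add(Pow(Add(872, Pow(6705, Rational(1, 2))), Rational(1, 2)), -43653), -1) = Pow(Add(Pow(Add(872, Mul(3, Pow(745, Rational(1, 2)))), Rational(1, 2)), -43653), -1) = Pow(Add(-43653, Pow(Add(872, Mul(3, Pow(745, Rational(1, 2)))), Rational(1, 2))), -1)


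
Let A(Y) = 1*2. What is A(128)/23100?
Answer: 1/11550 ≈ 8.6580e-5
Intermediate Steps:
A(Y) = 2
A(128)/23100 = 2/23100 = 2*(1/23100) = 1/11550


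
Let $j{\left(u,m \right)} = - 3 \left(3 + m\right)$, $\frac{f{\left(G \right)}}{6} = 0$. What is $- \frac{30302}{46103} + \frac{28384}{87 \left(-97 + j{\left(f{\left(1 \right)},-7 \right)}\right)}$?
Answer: $- \frac{1532670842}{340931685} \approx -4.4955$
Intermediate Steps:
$f{\left(G \right)} = 0$ ($f{\left(G \right)} = 6 \cdot 0 = 0$)
$j{\left(u,m \right)} = -9 - 3 m$
$- \frac{30302}{46103} + \frac{28384}{87 \left(-97 + j{\left(f{\left(1 \right)},-7 \right)}\right)} = - \frac{30302}{46103} + \frac{28384}{87 \left(-97 - -12\right)} = \left(-30302\right) \frac{1}{46103} + \frac{28384}{87 \left(-97 + \left(-9 + 21\right)\right)} = - \frac{30302}{46103} + \frac{28384}{87 \left(-97 + 12\right)} = - \frac{30302}{46103} + \frac{28384}{87 \left(-85\right)} = - \frac{30302}{46103} + \frac{28384}{-7395} = - \frac{30302}{46103} + 28384 \left(- \frac{1}{7395}\right) = - \frac{30302}{46103} - \frac{28384}{7395} = - \frac{1532670842}{340931685}$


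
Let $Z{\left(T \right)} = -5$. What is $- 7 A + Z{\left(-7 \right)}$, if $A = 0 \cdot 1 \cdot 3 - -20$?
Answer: $-145$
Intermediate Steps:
$A = 20$ ($A = 0 \cdot 3 + 20 = 0 + 20 = 20$)
$- 7 A + Z{\left(-7 \right)} = \left(-7\right) 20 - 5 = -140 - 5 = -145$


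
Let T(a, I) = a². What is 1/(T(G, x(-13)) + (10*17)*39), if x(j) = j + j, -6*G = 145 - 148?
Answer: 4/26521 ≈ 0.00015082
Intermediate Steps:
G = ½ (G = -(145 - 148)/6 = -⅙*(-3) = ½ ≈ 0.50000)
x(j) = 2*j
1/(T(G, x(-13)) + (10*17)*39) = 1/((½)² + (10*17)*39) = 1/(¼ + 170*39) = 1/(¼ + 6630) = 1/(26521/4) = 4/26521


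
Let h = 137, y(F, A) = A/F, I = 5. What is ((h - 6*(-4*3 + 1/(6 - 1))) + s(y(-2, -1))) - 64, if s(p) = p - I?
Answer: 1393/10 ≈ 139.30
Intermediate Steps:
s(p) = -5 + p (s(p) = p - 1*5 = p - 5 = -5 + p)
((h - 6*(-4*3 + 1/(6 - 1))) + s(y(-2, -1))) - 64 = ((137 - 6*(-4*3 + 1/(6 - 1))) + (-5 - 1/(-2))) - 64 = ((137 - 6*(-12 + 1/5)) + (-5 - 1*(-½))) - 64 = ((137 - 6*(-12 + ⅕)) + (-5 + ½)) - 64 = ((137 - 6*(-59)/5) - 9/2) - 64 = ((137 - 1*(-354/5)) - 9/2) - 64 = ((137 + 354/5) - 9/2) - 64 = (1039/5 - 9/2) - 64 = 2033/10 - 64 = 1393/10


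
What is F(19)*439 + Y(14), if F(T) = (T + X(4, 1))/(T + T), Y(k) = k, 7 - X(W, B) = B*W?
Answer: 5095/19 ≈ 268.16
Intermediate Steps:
X(W, B) = 7 - B*W
F(T) = (3 + T)/(2*T) (F(T) = (T + (7 - 1*1*4))/(T + T) = (T + (7 - 4))/((2*T)) = (T + 3)*(1/(2*T)) = (3 + T)*(1/(2*T)) = (3 + T)/(2*T))
F(19)*439 + Y(14) = ((1/2)*(3 + 19)/19)*439 + 14 = ((1/2)*(1/19)*22)*439 + 14 = (11/19)*439 + 14 = 4829/19 + 14 = 5095/19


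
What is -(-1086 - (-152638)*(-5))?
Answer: 764276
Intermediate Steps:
-(-1086 - (-152638)*(-5)) = -(-1086 - 914*835) = -(-1086 - 763190) = -1*(-764276) = 764276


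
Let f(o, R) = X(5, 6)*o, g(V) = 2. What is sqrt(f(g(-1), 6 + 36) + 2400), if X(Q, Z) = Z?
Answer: 6*sqrt(67) ≈ 49.112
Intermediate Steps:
f(o, R) = 6*o
sqrt(f(g(-1), 6 + 36) + 2400) = sqrt(6*2 + 2400) = sqrt(12 + 2400) = sqrt(2412) = 6*sqrt(67)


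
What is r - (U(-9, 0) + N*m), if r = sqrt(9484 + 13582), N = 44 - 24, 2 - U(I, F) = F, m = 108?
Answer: -2162 + sqrt(23066) ≈ -2010.1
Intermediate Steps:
U(I, F) = 2 - F
N = 20
r = sqrt(23066) ≈ 151.88
r - (U(-9, 0) + N*m) = sqrt(23066) - ((2 - 1*0) + 20*108) = sqrt(23066) - ((2 + 0) + 2160) = sqrt(23066) - (2 + 2160) = sqrt(23066) - 1*2162 = sqrt(23066) - 2162 = -2162 + sqrt(23066)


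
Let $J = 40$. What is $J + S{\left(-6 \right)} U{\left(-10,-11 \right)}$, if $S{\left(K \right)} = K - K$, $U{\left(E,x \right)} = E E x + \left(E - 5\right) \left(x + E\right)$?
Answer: $40$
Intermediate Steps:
$U{\left(E,x \right)} = x E^{2} + \left(-5 + E\right) \left(E + x\right)$ ($U{\left(E,x \right)} = E^{2} x + \left(-5 + E\right) \left(E + x\right) = x E^{2} + \left(-5 + E\right) \left(E + x\right)$)
$S{\left(K \right)} = 0$
$J + S{\left(-6 \right)} U{\left(-10,-11 \right)} = 40 + 0 \left(\left(-10\right)^{2} - -50 - -55 - -110 - 11 \left(-10\right)^{2}\right) = 40 + 0 \left(100 + 50 + 55 + 110 - 1100\right) = 40 + 0 \left(-785\right) = 40 + 0 = 40$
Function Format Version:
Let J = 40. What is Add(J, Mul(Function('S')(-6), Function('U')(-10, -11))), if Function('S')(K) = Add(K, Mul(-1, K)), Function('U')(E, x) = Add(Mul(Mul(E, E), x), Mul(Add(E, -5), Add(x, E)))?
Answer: 40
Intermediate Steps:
Function('U')(E, x) = Add(Mul(x, Pow(E, 2)), Mul(Add(-5, E), Add(E, x))) (Function('U')(E, x) = Add(Mul(Pow(E, 2), x), Mul(Add(-5, E), Add(E, x))) = Add(Mul(x, Pow(E, 2)), Mul(Add(-5, E), Add(E, x))))
Function('S')(K) = 0
Add(J, Mul(Function('S')(-6), Function('U')(-10, -11))) = Add(40, Mul(0, Add(Pow(-10, 2), Mul(-5, -10), Mul(-5, -11), Mul(-10, -11), Mul(-11, Pow(-10, 2))))) = Add(40, Mul(0, Add(100, 50, 55, 110, Mul(-11, 100)))) = Add(40, Mul(0, Add(100, 50, 55, 110, -1100))) = Add(40, Mul(0, -785)) = Add(40, 0) = 40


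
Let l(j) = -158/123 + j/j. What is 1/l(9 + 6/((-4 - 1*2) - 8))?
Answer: -123/35 ≈ -3.5143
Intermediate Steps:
l(j) = -35/123 (l(j) = -158*1/123 + 1 = -158/123 + 1 = -35/123)
1/l(9 + 6/((-4 - 1*2) - 8)) = 1/(-35/123) = -123/35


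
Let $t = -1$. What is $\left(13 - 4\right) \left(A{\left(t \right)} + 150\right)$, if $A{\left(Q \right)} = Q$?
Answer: $1341$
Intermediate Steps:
$\left(13 - 4\right) \left(A{\left(t \right)} + 150\right) = \left(13 - 4\right) \left(-1 + 150\right) = \left(13 - 4\right) 149 = 9 \cdot 149 = 1341$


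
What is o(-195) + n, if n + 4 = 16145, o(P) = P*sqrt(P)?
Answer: 16141 - 195*I*sqrt(195) ≈ 16141.0 - 2723.0*I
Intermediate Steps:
o(P) = P**(3/2)
n = 16141 (n = -4 + 16145 = 16141)
o(-195) + n = (-195)**(3/2) + 16141 = -195*I*sqrt(195) + 16141 = 16141 - 195*I*sqrt(195)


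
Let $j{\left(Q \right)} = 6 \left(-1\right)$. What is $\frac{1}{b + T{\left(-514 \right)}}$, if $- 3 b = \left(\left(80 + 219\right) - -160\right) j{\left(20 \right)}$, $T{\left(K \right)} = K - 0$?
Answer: $\frac{1}{404} \approx 0.0024752$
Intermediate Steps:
$T{\left(K \right)} = K$ ($T{\left(K \right)} = K + 0 = K$)
$j{\left(Q \right)} = -6$
$b = 918$ ($b = - \frac{\left(\left(80 + 219\right) - -160\right) \left(-6\right)}{3} = - \frac{\left(299 + 160\right) \left(-6\right)}{3} = - \frac{459 \left(-6\right)}{3} = \left(- \frac{1}{3}\right) \left(-2754\right) = 918$)
$\frac{1}{b + T{\left(-514 \right)}} = \frac{1}{918 - 514} = \frac{1}{404}$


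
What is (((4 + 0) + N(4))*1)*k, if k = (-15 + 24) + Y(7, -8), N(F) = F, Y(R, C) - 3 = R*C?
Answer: -352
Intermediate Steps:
Y(R, C) = 3 + C*R (Y(R, C) = 3 + R*C = 3 + C*R)
k = -44 (k = (-15 + 24) + (3 - 8*7) = 9 + (3 - 56) = 9 - 53 = -44)
(((4 + 0) + N(4))*1)*k = (((4 + 0) + 4)*1)*(-44) = ((4 + 4)*1)*(-44) = (8*1)*(-44) = 8*(-44) = -352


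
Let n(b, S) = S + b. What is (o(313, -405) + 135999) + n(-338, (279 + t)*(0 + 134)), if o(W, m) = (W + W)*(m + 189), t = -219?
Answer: 8485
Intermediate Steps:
o(W, m) = 2*W*(189 + m) (o(W, m) = (2*W)*(189 + m) = 2*W*(189 + m))
(o(313, -405) + 135999) + n(-338, (279 + t)*(0 + 134)) = (2*313*(189 - 405) + 135999) + ((279 - 219)*(0 + 134) - 338) = (2*313*(-216) + 135999) + (60*134 - 338) = (-135216 + 135999) + (8040 - 338) = 783 + 7702 = 8485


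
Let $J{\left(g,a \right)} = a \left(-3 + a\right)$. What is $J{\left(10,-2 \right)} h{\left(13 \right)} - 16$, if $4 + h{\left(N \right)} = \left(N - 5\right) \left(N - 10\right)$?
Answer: $184$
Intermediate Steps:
$h{\left(N \right)} = -4 + \left(-10 + N\right) \left(-5 + N\right)$ ($h{\left(N \right)} = -4 + \left(N - 5\right) \left(N - 10\right) = -4 + \left(-5 + N\right) \left(-10 + N\right) = -4 + \left(-10 + N\right) \left(-5 + N\right)$)
$J{\left(10,-2 \right)} h{\left(13 \right)} - 16 = - 2 \left(-3 - 2\right) \left(46 + 13^{2} - 195\right) - 16 = \left(-2\right) \left(-5\right) \left(46 + 169 - 195\right) - 16 = 10 \cdot 20 - 16 = 200 - 16 = 184$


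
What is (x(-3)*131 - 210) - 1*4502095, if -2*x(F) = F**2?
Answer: -9005789/2 ≈ -4.5029e+6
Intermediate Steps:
x(F) = -F**2/2
(x(-3)*131 - 210) - 1*4502095 = (-1/2*(-3)**2*131 - 210) - 1*4502095 = (-1/2*9*131 - 210) - 4502095 = (-9/2*131 - 210) - 4502095 = (-1179/2 - 210) - 4502095 = -1599/2 - 4502095 = -9005789/2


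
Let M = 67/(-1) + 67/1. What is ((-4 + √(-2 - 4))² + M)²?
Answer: (4 - I*√6)⁴ ≈ -284.0 - 391.92*I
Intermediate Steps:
M = 0 (M = 67*(-1) + 67*1 = -67 + 67 = 0)
((-4 + √(-2 - 4))² + M)² = ((-4 + √(-2 - 4))² + 0)² = ((-4 + √(-6))² + 0)² = ((-4 + I*√6)² + 0)² = ((-4 + I*√6)²)² = (-4 + I*√6)⁴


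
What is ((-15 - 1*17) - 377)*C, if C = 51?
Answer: -20859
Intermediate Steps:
((-15 - 1*17) - 377)*C = ((-15 - 1*17) - 377)*51 = ((-15 - 17) - 377)*51 = (-32 - 377)*51 = -409*51 = -20859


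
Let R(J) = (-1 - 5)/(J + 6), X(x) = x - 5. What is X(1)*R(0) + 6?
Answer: 10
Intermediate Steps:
X(x) = -5 + x
R(J) = -6/(6 + J)
X(1)*R(0) + 6 = (-5 + 1)*(-6/(6 + 0)) + 6 = -(-24)/6 + 6 = -4*(-1) + 6 = 4 + 6 = 10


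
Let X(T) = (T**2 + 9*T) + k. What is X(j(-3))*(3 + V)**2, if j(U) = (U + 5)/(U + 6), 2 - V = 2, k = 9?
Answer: 139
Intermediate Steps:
V = 0 (V = 2 - 1*2 = 2 - 2 = 0)
j(U) = (5 + U)/(6 + U)
X(T) = 9 + T**2 + 9*T (X(T) = (T**2 + 9*T) + 9 = 9 + T**2 + 9*T)
X(j(-3))*(3 + V)**2 = (9 + ((5 - 3)/(6 - 3))**2 + 9*((5 - 3)/(6 - 3)))*(3 + 0)**2 = (9 + (2/3)**2 + 9*(2/3))*3**2 = (9 + ((1/3)*2)**2 + 9*((1/3)*2))*9 = (9 + (2/3)**2 + 9*(2/3))*9 = (9 + 4/9 + 6)*9 = (139/9)*9 = 139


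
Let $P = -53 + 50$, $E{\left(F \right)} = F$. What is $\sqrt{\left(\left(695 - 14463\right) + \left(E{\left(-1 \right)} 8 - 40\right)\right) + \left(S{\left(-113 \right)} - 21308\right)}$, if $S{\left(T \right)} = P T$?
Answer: $3 i \sqrt{3865} \approx 186.51 i$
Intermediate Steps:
$P = -3$
$S{\left(T \right)} = - 3 T$
$\sqrt{\left(\left(695 - 14463\right) + \left(E{\left(-1 \right)} 8 - 40\right)\right) + \left(S{\left(-113 \right)} - 21308\right)} = \sqrt{\left(\left(695 - 14463\right) - 48\right) - 20969} = \sqrt{\left(-13768 - 48\right) + \left(339 - 21308\right)} = \sqrt{\left(-13768 - 48\right) - 20969} = \sqrt{-13816 - 20969} = \sqrt{-34785} = 3 i \sqrt{3865}$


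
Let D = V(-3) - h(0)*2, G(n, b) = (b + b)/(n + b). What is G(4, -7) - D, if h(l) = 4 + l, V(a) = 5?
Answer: 23/3 ≈ 7.6667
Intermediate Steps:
G(n, b) = 2*b/(b + n) (G(n, b) = (2*b)/(b + n) = 2*b/(b + n))
D = -3 (D = 5 - (4 + 0)*2 = 5 - 4*2 = 5 - 1*8 = 5 - 8 = -3)
G(4, -7) - D = 2*(-7)/(-7 + 4) - 1*(-3) = 2*(-7)/(-3) + 3 = 2*(-7)*(-⅓) + 3 = 14/3 + 3 = 23/3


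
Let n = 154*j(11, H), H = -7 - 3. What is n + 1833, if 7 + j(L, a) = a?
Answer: -785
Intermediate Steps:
H = -10
j(L, a) = -7 + a
n = -2618 (n = 154*(-7 - 10) = 154*(-17) = -2618)
n + 1833 = -2618 + 1833 = -785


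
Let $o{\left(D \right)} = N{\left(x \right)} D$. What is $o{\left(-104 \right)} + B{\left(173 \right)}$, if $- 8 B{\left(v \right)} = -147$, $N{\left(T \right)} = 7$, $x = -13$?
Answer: $- \frac{5677}{8} \approx -709.63$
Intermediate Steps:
$o{\left(D \right)} = 7 D$
$B{\left(v \right)} = \frac{147}{8}$ ($B{\left(v \right)} = \left(- \frac{1}{8}\right) \left(-147\right) = \frac{147}{8}$)
$o{\left(-104 \right)} + B{\left(173 \right)} = 7 \left(-104\right) + \frac{147}{8} = -728 + \frac{147}{8} = - \frac{5677}{8}$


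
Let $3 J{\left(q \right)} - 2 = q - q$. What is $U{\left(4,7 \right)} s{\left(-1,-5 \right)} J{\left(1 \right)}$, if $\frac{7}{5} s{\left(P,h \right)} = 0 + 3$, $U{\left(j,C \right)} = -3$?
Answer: $- \frac{30}{7} \approx -4.2857$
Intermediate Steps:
$J{\left(q \right)} = \frac{2}{3}$ ($J{\left(q \right)} = \frac{2}{3} + \frac{q - q}{3} = \frac{2}{3} + \frac{1}{3} \cdot 0 = \frac{2}{3} + 0 = \frac{2}{3}$)
$s{\left(P,h \right)} = \frac{15}{7}$ ($s{\left(P,h \right)} = \frac{5 \left(0 + 3\right)}{7} = \frac{5}{7} \cdot 3 = \frac{15}{7}$)
$U{\left(4,7 \right)} s{\left(-1,-5 \right)} J{\left(1 \right)} = \left(-3\right) \frac{15}{7} \cdot \frac{2}{3} = \left(- \frac{45}{7}\right) \frac{2}{3} = - \frac{30}{7}$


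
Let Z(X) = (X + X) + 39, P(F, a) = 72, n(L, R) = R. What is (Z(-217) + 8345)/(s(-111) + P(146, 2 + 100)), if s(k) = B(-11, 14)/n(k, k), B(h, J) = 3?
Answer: 294150/2663 ≈ 110.46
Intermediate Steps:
Z(X) = 39 + 2*X (Z(X) = 2*X + 39 = 39 + 2*X)
s(k) = 3/k
(Z(-217) + 8345)/(s(-111) + P(146, 2 + 100)) = ((39 + 2*(-217)) + 8345)/(3/(-111) + 72) = ((39 - 434) + 8345)/(3*(-1/111) + 72) = (-395 + 8345)/(-1/37 + 72) = 7950/(2663/37) = 7950*(37/2663) = 294150/2663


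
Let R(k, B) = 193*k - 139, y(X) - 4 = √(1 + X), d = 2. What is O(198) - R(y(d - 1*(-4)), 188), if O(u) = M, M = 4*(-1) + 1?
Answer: -636 - 193*√7 ≈ -1146.6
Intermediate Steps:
M = -3 (M = -4 + 1 = -3)
O(u) = -3
y(X) = 4 + √(1 + X)
R(k, B) = -139 + 193*k
O(198) - R(y(d - 1*(-4)), 188) = -3 - (-139 + 193*(4 + √(1 + (2 - 1*(-4))))) = -3 - (-139 + 193*(4 + √(1 + (2 + 4)))) = -3 - (-139 + 193*(4 + √(1 + 6))) = -3 - (-139 + 193*(4 + √7)) = -3 - (-139 + (772 + 193*√7)) = -3 - (633 + 193*√7) = -3 + (-633 - 193*√7) = -636 - 193*√7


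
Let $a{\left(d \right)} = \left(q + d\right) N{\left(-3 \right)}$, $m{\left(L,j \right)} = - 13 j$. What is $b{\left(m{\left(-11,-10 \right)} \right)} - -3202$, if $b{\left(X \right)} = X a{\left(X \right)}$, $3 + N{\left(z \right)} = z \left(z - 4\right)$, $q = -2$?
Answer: $302722$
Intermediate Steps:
$N{\left(z \right)} = -3 + z \left(-4 + z\right)$ ($N{\left(z \right)} = -3 + z \left(z - 4\right) = -3 + z \left(-4 + z\right)$)
$a{\left(d \right)} = -36 + 18 d$ ($a{\left(d \right)} = \left(-2 + d\right) \left(-3 + \left(-3\right)^{2} - -12\right) = \left(-2 + d\right) \left(-3 + 9 + 12\right) = \left(-2 + d\right) 18 = -36 + 18 d$)
$b{\left(X \right)} = X \left(-36 + 18 X\right)$
$b{\left(m{\left(-11,-10 \right)} \right)} - -3202 = 18 \left(\left(-13\right) \left(-10\right)\right) \left(-2 - -130\right) - -3202 = 18 \cdot 130 \left(-2 + 130\right) + 3202 = 18 \cdot 130 \cdot 128 + 3202 = 299520 + 3202 = 302722$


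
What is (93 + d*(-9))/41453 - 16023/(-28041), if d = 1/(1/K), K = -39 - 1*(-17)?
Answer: 224120450/387461191 ≈ 0.57843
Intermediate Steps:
K = -22 (K = -39 + 17 = -22)
d = -22 (d = 1/(1/(-22)) = 1/(-1/22) = -22)
(93 + d*(-9))/41453 - 16023/(-28041) = (93 - 22*(-9))/41453 - 16023/(-28041) = (93 + 198)*(1/41453) - 16023*(-1/28041) = 291*(1/41453) + 5341/9347 = 291/41453 + 5341/9347 = 224120450/387461191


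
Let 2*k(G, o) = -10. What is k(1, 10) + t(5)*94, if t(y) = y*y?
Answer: 2345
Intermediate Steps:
t(y) = y²
k(G, o) = -5 (k(G, o) = (½)*(-10) = -5)
k(1, 10) + t(5)*94 = -5 + 5²*94 = -5 + 25*94 = -5 + 2350 = 2345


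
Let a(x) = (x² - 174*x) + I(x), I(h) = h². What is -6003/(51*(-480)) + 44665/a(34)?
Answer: -1751249/144160 ≈ -12.148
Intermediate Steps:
a(x) = -174*x + 2*x² (a(x) = (x² - 174*x) + x² = -174*x + 2*x²)
-6003/(51*(-480)) + 44665/a(34) = -6003/(51*(-480)) + 44665/((2*34*(-87 + 34))) = -6003/(-24480) + 44665/((2*34*(-53))) = -6003*(-1/24480) + 44665/(-3604) = 667/2720 + 44665*(-1/3604) = 667/2720 - 44665/3604 = -1751249/144160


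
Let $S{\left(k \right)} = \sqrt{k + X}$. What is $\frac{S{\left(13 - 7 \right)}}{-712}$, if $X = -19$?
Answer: $- \frac{i \sqrt{13}}{712} \approx - 0.005064 i$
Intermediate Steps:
$S{\left(k \right)} = \sqrt{-19 + k}$ ($S{\left(k \right)} = \sqrt{k - 19} = \sqrt{-19 + k}$)
$\frac{S{\left(13 - 7 \right)}}{-712} = \frac{\sqrt{-19 + \left(13 - 7\right)}}{-712} = \sqrt{-19 + 6} \left(- \frac{1}{712}\right) = \sqrt{-13} \left(- \frac{1}{712}\right) = i \sqrt{13} \left(- \frac{1}{712}\right) = - \frac{i \sqrt{13}}{712}$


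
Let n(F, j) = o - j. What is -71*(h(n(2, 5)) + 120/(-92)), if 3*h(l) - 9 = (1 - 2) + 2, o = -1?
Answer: -9940/69 ≈ -144.06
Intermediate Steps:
n(F, j) = -1 - j
h(l) = 10/3 (h(l) = 3 + ((1 - 2) + 2)/3 = 3 + (-1 + 2)/3 = 3 + (⅓)*1 = 3 + ⅓ = 10/3)
-71*(h(n(2, 5)) + 120/(-92)) = -71*(10/3 + 120/(-92)) = -71*(10/3 + 120*(-1/92)) = -71*(10/3 - 30/23) = -71*140/69 = -9940/69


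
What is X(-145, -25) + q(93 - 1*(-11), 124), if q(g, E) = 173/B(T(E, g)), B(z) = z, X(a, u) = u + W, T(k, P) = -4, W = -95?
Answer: -653/4 ≈ -163.25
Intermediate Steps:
X(a, u) = -95 + u (X(a, u) = u - 95 = -95 + u)
q(g, E) = -173/4 (q(g, E) = 173/(-4) = 173*(-¼) = -173/4)
X(-145, -25) + q(93 - 1*(-11), 124) = (-95 - 25) - 173/4 = -120 - 173/4 = -653/4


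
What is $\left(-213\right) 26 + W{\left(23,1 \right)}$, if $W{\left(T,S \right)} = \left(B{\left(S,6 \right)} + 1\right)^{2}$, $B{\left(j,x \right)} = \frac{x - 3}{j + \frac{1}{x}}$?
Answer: $- \frac{270737}{49} \approx -5525.2$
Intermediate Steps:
$B{\left(j,x \right)} = \frac{-3 + x}{j + \frac{1}{x}}$
$W{\left(T,S \right)} = \left(1 + \frac{18}{1 + 6 S}\right)^{2}$ ($W{\left(T,S \right)} = \left(\frac{6 \left(-3 + 6\right)}{1 + S 6} + 1\right)^{2} = \left(6 \frac{1}{1 + 6 S} 3 + 1\right)^{2} = \left(\frac{18}{1 + 6 S} + 1\right)^{2} = \left(1 + \frac{18}{1 + 6 S}\right)^{2}$)
$\left(-213\right) 26 + W{\left(23,1 \right)} = \left(-213\right) 26 + \frac{\left(19 + 6 \cdot 1\right)^{2}}{\left(1 + 6 \cdot 1\right)^{2}} = -5538 + \frac{\left(19 + 6\right)^{2}}{\left(1 + 6\right)^{2}} = -5538 + \frac{25^{2}}{49} = -5538 + \frac{1}{49} \cdot 625 = -5538 + \frac{625}{49} = - \frac{270737}{49}$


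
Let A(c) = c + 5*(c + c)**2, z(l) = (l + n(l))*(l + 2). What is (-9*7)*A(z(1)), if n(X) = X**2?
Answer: -45738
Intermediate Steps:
z(l) = (2 + l)*(l + l**2) (z(l) = (l + l**2)*(l + 2) = (l + l**2)*(2 + l) = (2 + l)*(l + l**2))
A(c) = c + 20*c**2 (A(c) = c + 5*(2*c)**2 = c + 5*(4*c**2) = c + 20*c**2)
(-9*7)*A(z(1)) = (-9*7)*((1*(2 + 1**2 + 3*1))*(1 + 20*(1*(2 + 1**2 + 3*1)))) = -63*1*(2 + 1 + 3)*(1 + 20*(1*(2 + 1 + 3))) = -63*1*6*(1 + 20*(1*6)) = -378*(1 + 20*6) = -378*(1 + 120) = -378*121 = -63*726 = -45738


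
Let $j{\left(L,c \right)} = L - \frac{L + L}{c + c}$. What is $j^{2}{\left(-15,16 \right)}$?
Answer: $\frac{50625}{256} \approx 197.75$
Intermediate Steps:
$j{\left(L,c \right)} = L - \frac{L}{c}$ ($j{\left(L,c \right)} = L - \frac{2 L}{2 c} = L - 2 L \frac{1}{2 c} = L - \frac{L}{c}$)
$j^{2}{\left(-15,16 \right)} = \left(-15 - - \frac{15}{16}\right)^{2} = \left(-15 - \left(-15\right) \frac{1}{16}\right)^{2} = \left(-15 + \frac{15}{16}\right)^{2} = \left(- \frac{225}{16}\right)^{2} = \frac{50625}{256}$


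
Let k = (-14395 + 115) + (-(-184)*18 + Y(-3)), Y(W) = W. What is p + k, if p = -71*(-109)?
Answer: -3232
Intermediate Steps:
p = 7739
k = -10971 (k = (-14395 + 115) + (-(-184)*18 - 3) = -14280 + (-46*(-72) - 3) = -14280 + (3312 - 3) = -14280 + 3309 = -10971)
p + k = 7739 - 10971 = -3232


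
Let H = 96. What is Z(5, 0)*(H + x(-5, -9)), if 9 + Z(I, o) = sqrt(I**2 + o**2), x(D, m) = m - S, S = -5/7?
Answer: -2456/7 ≈ -350.86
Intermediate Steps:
S = -5/7 (S = -5*1/7 = -5/7 ≈ -0.71429)
x(D, m) = 5/7 + m (x(D, m) = m - 1*(-5/7) = m + 5/7 = 5/7 + m)
Z(I, o) = -9 + sqrt(I**2 + o**2)
Z(5, 0)*(H + x(-5, -9)) = (-9 + sqrt(5**2 + 0**2))*(96 + (5/7 - 9)) = (-9 + sqrt(25 + 0))*(96 - 58/7) = (-9 + sqrt(25))*(614/7) = (-9 + 5)*(614/7) = -4*614/7 = -2456/7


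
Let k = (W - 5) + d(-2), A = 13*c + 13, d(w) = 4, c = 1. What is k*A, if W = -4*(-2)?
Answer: 182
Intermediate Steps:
W = 8
A = 26 (A = 13*1 + 13 = 13 + 13 = 26)
k = 7 (k = (8 - 5) + 4 = 3 + 4 = 7)
k*A = 7*26 = 182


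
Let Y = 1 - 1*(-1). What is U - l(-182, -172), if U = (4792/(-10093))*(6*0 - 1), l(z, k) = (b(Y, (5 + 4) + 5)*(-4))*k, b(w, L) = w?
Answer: -13883176/10093 ≈ -1375.5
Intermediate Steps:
Y = 2 (Y = 1 + 1 = 2)
l(z, k) = -8*k (l(z, k) = (2*(-4))*k = -8*k)
U = 4792/10093 (U = (4792*(-1/10093))*(0 - 1) = -4792/10093*(-1) = 4792/10093 ≈ 0.47478)
U - l(-182, -172) = 4792/10093 - (-8)*(-172) = 4792/10093 - 1*1376 = 4792/10093 - 1376 = -13883176/10093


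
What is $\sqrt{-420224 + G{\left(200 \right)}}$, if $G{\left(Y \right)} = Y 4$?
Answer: $4 i \sqrt{26214} \approx 647.63 i$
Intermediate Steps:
$G{\left(Y \right)} = 4 Y$
$\sqrt{-420224 + G{\left(200 \right)}} = \sqrt{-420224 + 4 \cdot 200} = \sqrt{-420224 + 800} = \sqrt{-419424} = 4 i \sqrt{26214}$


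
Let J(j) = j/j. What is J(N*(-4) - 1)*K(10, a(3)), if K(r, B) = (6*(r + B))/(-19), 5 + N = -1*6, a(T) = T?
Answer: -78/19 ≈ -4.1053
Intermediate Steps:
N = -11 (N = -5 - 1*6 = -5 - 6 = -11)
J(j) = 1
K(r, B) = -6*B/19 - 6*r/19 (K(r, B) = (6*(B + r))*(-1/19) = (6*B + 6*r)*(-1/19) = -6*B/19 - 6*r/19)
J(N*(-4) - 1)*K(10, a(3)) = 1*(-6/19*3 - 6/19*10) = 1*(-18/19 - 60/19) = 1*(-78/19) = -78/19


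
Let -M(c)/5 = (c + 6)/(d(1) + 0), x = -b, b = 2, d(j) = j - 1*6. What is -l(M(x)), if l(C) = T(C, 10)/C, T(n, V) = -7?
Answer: 7/4 ≈ 1.7500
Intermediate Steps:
d(j) = -6 + j (d(j) = j - 6 = -6 + j)
x = -2 (x = -1*2 = -2)
M(c) = 6 + c (M(c) = -5*(c + 6)/((-6 + 1) + 0) = -5*(6 + c)/(-5 + 0) = -5*(6 + c)/(-5) = -5*(6 + c)*(-1)/5 = -5*(-6/5 - c/5) = 6 + c)
l(C) = -7/C
-l(M(x)) = -(-7)/(6 - 2) = -(-7)/4 = -1*(-7/4) = 7/4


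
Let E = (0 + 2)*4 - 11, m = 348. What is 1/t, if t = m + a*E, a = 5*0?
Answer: 1/348 ≈ 0.0028736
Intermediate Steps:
a = 0
E = -3 (E = 2*4 - 11 = 8 - 11 = -3)
t = 348 (t = 348 + 0*(-3) = 348 + 0 = 348)
1/t = 1/348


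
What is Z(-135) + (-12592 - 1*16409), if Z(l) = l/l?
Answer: -29000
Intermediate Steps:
Z(l) = 1
Z(-135) + (-12592 - 1*16409) = 1 + (-12592 - 1*16409) = 1 + (-12592 - 16409) = 1 - 29001 = -29000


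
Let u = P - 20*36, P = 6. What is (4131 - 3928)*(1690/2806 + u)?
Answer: -203182091/1403 ≈ -1.4482e+5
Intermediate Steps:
u = -714 (u = 6 - 20*36 = 6 - 720 = -714)
(4131 - 3928)*(1690/2806 + u) = (4131 - 3928)*(1690/2806 - 714) = 203*(1690*(1/2806) - 714) = 203*(845/1403 - 714) = 203*(-1000897/1403) = -203182091/1403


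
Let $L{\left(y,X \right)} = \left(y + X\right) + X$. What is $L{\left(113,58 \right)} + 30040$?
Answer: $30269$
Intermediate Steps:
$L{\left(y,X \right)} = y + 2 X$ ($L{\left(y,X \right)} = \left(X + y\right) + X = y + 2 X$)
$L{\left(113,58 \right)} + 30040 = \left(113 + 2 \cdot 58\right) + 30040 = \left(113 + 116\right) + 30040 = 229 + 30040 = 30269$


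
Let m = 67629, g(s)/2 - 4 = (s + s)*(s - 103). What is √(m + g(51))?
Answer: √57029 ≈ 238.81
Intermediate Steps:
g(s) = 8 + 4*s*(-103 + s) (g(s) = 8 + 2*((s + s)*(s - 103)) = 8 + 2*((2*s)*(-103 + s)) = 8 + 2*(2*s*(-103 + s)) = 8 + 4*s*(-103 + s))
√(m + g(51)) = √(67629 + (8 - 412*51 + 4*51²)) = √(67629 + (8 - 21012 + 4*2601)) = √(67629 + (8 - 21012 + 10404)) = √(67629 - 10600) = √57029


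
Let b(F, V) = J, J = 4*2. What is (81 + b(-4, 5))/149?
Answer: 89/149 ≈ 0.59732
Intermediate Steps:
J = 8
b(F, V) = 8
(81 + b(-4, 5))/149 = (81 + 8)/149 = (1/149)*89 = 89/149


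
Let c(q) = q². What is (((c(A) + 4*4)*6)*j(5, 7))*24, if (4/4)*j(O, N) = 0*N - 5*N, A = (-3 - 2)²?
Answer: -3230640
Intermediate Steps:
A = 25 (A = (-5)² = 25)
j(O, N) = -5*N (j(O, N) = 0*N - 5*N = 0 - 5*N = -5*N)
(((c(A) + 4*4)*6)*j(5, 7))*24 = (((25² + 4*4)*6)*(-5*7))*24 = (((625 + 16)*6)*(-35))*24 = ((641*6)*(-35))*24 = (3846*(-35))*24 = -134610*24 = -3230640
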